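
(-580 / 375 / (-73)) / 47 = 116 / 257325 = 0.00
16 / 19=0.84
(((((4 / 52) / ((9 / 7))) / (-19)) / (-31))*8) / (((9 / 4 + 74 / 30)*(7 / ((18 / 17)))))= 0.00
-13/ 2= -6.50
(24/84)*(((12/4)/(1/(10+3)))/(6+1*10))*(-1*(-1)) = 39/56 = 0.70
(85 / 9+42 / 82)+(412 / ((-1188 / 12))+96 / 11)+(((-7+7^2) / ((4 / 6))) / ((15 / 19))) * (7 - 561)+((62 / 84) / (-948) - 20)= -1323272814907 / 29928360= -44214.68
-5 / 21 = -0.24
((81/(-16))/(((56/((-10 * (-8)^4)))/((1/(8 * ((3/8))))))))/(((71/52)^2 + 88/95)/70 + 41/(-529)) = -11740854528000/358033537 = -32792.61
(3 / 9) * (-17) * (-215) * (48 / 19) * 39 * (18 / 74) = 20526480 / 703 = 29198.41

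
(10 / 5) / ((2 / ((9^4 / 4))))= 6561 / 4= 1640.25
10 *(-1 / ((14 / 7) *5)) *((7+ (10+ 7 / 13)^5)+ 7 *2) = -48269521610 / 371293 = -130003.86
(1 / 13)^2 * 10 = 10 / 169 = 0.06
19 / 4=4.75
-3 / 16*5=-15 / 16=-0.94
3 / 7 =0.43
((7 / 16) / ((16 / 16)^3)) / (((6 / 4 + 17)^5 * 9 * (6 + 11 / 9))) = 14 / 4507357205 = 0.00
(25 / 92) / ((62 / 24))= 75 / 713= 0.11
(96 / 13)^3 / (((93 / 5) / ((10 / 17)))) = 14745600 / 1157819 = 12.74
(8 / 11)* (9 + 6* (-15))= -648 / 11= -58.91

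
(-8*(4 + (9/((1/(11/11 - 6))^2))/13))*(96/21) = -70912/91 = -779.25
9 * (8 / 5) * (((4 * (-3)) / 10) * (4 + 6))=-864 / 5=-172.80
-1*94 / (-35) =94 / 35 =2.69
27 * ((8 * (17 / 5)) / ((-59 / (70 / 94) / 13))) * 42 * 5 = -70171920 / 2773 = -25305.42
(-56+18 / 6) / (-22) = 2.41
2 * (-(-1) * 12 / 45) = 8 / 15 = 0.53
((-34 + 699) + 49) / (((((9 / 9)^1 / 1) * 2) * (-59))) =-357 / 59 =-6.05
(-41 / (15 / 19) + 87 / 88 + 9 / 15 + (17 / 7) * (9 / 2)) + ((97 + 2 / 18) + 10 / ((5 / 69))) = 1084933 / 5544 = 195.69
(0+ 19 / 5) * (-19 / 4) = -361 / 20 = -18.05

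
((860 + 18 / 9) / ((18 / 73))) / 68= 31463 / 612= 51.41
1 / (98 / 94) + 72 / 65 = 6583 / 3185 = 2.07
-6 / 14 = -3 / 7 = -0.43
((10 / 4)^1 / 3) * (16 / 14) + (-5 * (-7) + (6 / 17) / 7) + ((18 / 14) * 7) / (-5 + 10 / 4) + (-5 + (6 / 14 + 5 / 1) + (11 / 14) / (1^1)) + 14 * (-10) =-379787 / 3570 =-106.38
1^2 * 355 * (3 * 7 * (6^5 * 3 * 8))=1391281920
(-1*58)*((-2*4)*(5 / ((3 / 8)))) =18560 / 3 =6186.67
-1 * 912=-912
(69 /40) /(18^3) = 23 /77760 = 0.00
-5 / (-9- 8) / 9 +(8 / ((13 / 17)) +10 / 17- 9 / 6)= 38119 / 3978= 9.58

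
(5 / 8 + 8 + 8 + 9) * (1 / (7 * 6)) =205 / 336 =0.61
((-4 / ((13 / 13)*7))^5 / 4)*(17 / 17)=-256 / 16807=-0.02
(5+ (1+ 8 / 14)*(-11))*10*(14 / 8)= -215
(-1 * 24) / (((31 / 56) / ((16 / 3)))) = -7168 / 31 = -231.23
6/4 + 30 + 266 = 595/2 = 297.50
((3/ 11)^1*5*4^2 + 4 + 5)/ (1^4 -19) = -1.71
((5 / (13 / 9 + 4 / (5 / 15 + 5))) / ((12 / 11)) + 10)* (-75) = -71625 / 79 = -906.65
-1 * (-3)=3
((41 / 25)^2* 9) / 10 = 15129 / 6250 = 2.42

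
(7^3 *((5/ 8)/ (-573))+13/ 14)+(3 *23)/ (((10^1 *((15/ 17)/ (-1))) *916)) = 50142587/ 91851900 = 0.55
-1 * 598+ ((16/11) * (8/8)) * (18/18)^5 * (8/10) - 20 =-33926/55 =-616.84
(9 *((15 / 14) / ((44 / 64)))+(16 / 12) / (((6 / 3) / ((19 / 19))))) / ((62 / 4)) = 6788 / 7161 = 0.95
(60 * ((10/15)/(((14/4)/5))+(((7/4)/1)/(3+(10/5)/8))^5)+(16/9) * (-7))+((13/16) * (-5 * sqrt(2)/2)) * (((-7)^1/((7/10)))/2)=325 * sqrt(2)/32+1109091548/23391459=61.78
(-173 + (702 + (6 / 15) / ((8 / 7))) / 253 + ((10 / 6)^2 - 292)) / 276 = -1902107 / 1142640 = -1.66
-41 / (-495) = 41 / 495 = 0.08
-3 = -3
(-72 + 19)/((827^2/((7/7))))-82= -56082231/683929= -82.00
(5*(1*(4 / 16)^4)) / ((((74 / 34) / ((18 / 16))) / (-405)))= -309825 / 75776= -4.09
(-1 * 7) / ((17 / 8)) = -56 / 17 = -3.29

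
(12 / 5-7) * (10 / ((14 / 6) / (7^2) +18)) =-966 / 379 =-2.55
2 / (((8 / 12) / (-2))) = -6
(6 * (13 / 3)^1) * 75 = 1950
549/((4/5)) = 2745/4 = 686.25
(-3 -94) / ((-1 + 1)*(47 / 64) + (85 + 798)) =-97 / 883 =-0.11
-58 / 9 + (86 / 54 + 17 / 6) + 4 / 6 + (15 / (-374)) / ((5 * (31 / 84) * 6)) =-424315 / 313038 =-1.36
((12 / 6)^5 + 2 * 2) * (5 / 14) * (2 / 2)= 90 / 7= 12.86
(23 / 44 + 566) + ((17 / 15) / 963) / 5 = 566.52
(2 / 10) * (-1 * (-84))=84 / 5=16.80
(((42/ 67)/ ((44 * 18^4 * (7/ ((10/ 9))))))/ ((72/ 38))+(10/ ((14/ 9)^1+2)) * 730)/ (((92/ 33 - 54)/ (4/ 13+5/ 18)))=-470053421044643/ 20026261442304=-23.47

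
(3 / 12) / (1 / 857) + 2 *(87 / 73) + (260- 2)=138593 / 292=474.63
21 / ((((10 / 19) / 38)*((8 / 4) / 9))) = 68229 / 10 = 6822.90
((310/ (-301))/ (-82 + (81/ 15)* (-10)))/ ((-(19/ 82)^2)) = -260555/ 1847237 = -0.14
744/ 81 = 248/ 27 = 9.19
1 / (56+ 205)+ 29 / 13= 7582 / 3393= 2.23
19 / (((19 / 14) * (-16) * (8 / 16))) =-7 / 4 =-1.75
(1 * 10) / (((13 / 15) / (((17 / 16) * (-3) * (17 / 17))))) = -3825 / 104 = -36.78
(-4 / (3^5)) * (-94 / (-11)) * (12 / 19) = -1504 / 16929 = -0.09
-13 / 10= -1.30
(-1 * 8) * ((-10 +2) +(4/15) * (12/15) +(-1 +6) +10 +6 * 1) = -7928/75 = -105.71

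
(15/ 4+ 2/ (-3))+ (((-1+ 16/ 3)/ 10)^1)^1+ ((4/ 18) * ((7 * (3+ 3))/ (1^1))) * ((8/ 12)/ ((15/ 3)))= 857/ 180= 4.76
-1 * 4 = -4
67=67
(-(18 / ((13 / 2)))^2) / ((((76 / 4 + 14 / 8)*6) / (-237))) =204768 / 14027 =14.60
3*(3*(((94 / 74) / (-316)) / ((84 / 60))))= -0.03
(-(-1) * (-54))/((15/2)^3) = -16/125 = -0.13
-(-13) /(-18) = -13 /18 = -0.72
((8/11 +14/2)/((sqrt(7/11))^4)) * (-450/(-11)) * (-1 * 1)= -780.61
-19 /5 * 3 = -57 /5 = -11.40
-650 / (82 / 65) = -21125 / 41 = -515.24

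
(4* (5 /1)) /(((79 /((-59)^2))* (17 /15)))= 1044300 /1343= 777.59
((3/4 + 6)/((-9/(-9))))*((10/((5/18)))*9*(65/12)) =47385/4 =11846.25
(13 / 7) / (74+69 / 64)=832 / 33635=0.02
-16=-16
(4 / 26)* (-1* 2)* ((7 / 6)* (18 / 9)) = -28 / 39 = -0.72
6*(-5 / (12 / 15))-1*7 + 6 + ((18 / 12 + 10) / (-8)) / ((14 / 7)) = -1255 / 32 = -39.22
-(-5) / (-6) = -5 / 6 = -0.83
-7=-7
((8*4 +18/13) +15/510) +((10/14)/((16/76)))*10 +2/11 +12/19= 22036401/323323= 68.16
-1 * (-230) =230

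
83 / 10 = 8.30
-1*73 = -73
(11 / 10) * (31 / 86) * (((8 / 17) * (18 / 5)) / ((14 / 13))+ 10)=1174063 / 255850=4.59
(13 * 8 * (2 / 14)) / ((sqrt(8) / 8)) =42.02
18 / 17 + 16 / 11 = 470 / 187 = 2.51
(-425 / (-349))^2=180625 / 121801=1.48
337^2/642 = 113569/642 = 176.90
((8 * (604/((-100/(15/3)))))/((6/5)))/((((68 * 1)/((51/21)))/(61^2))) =-561871/21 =-26755.76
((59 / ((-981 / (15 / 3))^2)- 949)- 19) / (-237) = 931563973 / 228079557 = 4.08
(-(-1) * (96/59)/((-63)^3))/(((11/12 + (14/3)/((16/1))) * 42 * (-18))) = 64/8984438757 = 0.00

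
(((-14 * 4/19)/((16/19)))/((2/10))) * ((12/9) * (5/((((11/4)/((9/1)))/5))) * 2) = -42000/11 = -3818.18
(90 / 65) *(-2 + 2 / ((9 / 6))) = -12 / 13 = -0.92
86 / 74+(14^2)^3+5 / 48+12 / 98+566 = 655299717305 / 87024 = 7530103.39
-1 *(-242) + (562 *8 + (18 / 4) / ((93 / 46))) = 146947 / 31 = 4740.23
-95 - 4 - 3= -102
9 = 9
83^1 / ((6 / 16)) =664 / 3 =221.33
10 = 10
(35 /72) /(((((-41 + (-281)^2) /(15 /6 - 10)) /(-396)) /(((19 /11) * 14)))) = 13965 /31568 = 0.44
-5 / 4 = -1.25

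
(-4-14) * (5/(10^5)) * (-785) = 1413/2000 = 0.71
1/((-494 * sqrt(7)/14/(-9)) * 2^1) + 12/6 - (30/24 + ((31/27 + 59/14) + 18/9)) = -4999/756 + 9 * sqrt(7)/494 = -6.56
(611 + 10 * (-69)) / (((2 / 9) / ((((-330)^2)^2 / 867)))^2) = -24998913189233775000000 / 83521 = -299312905607377485.90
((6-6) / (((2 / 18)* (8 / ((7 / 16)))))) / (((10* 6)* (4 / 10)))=0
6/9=2/3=0.67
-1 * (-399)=399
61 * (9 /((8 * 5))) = 13.72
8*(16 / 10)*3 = 192 / 5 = 38.40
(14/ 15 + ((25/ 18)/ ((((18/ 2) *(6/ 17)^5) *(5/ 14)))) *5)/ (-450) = -1245314203/ 1417176000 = -0.88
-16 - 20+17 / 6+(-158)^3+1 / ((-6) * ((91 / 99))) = -1076806280 / 273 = -3944345.35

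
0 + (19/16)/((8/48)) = 57/8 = 7.12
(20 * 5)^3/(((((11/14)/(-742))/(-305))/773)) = 2449126820000000/11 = 222647892727272.73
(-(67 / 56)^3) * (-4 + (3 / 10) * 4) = 300763 / 62720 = 4.80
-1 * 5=-5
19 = 19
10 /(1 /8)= 80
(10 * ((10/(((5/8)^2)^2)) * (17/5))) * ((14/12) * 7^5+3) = 16386777088/375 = 43698072.23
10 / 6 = 5 / 3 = 1.67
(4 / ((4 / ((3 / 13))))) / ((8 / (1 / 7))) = 3 / 728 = 0.00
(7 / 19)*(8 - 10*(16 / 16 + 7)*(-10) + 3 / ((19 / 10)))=107674 / 361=298.27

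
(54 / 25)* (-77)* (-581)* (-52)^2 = 6532317792 / 25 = 261292711.68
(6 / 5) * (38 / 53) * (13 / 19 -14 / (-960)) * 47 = 299531 / 10600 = 28.26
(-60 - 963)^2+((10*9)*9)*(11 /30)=1046826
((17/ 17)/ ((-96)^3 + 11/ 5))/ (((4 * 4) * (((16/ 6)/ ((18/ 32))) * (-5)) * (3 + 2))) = 27/ 45298370560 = 0.00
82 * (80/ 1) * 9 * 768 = 45342720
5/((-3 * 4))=-0.42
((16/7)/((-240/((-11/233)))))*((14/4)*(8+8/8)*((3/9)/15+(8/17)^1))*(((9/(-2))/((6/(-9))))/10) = 0.00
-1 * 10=-10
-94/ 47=-2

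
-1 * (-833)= 833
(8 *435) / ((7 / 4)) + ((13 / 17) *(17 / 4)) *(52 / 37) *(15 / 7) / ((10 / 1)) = 1030587 / 518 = 1989.55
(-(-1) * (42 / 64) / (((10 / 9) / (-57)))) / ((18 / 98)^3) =-15647317 / 2880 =-5433.10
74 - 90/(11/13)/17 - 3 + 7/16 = 195021/2992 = 65.18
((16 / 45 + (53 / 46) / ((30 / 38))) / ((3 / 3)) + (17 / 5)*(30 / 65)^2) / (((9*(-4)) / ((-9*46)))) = 888301 / 30420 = 29.20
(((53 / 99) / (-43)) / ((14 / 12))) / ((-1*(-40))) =-53 / 198660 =-0.00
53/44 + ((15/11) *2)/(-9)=119/132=0.90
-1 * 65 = -65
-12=-12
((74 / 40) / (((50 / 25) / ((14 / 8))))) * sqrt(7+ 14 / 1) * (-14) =-1813 * sqrt(21) / 80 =-103.85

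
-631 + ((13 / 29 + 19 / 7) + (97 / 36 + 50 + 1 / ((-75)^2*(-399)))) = -149737040741 / 260347500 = -575.14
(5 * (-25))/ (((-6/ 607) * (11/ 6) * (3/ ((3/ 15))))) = 15175/ 33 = 459.85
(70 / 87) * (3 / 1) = 2.41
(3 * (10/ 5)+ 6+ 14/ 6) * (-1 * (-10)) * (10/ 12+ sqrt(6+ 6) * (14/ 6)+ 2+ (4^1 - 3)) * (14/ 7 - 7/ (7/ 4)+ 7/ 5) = -1204 * sqrt(3)/ 3 - 989/ 3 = -1024.80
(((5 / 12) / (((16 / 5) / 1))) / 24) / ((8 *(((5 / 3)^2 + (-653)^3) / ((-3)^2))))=-225 / 10264599216128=-0.00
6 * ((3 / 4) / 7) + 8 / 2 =65 / 14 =4.64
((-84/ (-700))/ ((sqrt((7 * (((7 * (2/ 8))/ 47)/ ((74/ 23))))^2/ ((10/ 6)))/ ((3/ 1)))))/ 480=0.01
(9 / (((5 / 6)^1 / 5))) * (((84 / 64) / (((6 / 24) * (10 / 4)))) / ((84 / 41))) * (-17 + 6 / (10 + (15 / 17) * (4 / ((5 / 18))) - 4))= -244647 / 265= -923.20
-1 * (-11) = 11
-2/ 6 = -1/ 3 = -0.33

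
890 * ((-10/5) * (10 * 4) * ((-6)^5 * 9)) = 4982860800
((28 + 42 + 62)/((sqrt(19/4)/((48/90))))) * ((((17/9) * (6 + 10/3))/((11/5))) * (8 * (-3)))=-243712 * sqrt(19)/171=-6212.37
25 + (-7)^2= 74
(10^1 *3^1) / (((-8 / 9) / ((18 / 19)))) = -1215 / 38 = -31.97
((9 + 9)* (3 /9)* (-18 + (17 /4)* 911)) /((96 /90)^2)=10405125 /512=20322.51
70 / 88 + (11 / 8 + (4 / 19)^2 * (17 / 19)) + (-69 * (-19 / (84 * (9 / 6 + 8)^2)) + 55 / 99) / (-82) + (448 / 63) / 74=14724788823 / 6409543448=2.30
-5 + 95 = 90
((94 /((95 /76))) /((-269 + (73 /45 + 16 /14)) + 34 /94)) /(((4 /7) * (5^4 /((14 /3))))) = -9092244 /2460158125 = -0.00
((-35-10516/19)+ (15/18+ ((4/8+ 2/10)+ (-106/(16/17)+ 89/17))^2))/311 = 284523052657/8196964800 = 34.71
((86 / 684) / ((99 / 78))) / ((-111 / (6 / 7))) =-1118 / 1461537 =-0.00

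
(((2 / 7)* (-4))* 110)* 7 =-880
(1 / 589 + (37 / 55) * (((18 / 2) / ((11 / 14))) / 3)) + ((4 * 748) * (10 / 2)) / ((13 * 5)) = 1078091083 / 4632485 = 232.72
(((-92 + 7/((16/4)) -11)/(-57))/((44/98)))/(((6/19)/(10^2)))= 55125/44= 1252.84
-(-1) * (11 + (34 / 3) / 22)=380 / 33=11.52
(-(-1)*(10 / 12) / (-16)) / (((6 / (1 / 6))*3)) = -5 / 10368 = -0.00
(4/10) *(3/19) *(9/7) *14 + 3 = 393/95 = 4.14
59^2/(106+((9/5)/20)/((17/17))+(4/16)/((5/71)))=87025/2741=31.75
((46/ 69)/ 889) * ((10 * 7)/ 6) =10/ 1143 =0.01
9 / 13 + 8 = 113 / 13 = 8.69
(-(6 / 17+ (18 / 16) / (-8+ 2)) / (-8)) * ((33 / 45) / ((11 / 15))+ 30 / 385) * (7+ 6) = 48555 / 167552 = 0.29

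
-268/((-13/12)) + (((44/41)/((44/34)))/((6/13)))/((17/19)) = 249.39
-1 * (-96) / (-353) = -96 / 353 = -0.27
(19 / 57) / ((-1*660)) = -1 / 1980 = -0.00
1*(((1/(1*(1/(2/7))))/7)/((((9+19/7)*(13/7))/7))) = 0.01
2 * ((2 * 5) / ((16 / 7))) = 35 / 4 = 8.75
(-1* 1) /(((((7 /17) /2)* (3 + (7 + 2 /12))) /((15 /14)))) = -1530 /2989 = -0.51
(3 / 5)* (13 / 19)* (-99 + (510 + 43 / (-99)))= 528398 / 3135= 168.55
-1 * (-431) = 431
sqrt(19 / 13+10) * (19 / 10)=19 * sqrt(1937) / 130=6.43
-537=-537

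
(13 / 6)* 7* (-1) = -91 / 6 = -15.17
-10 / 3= -3.33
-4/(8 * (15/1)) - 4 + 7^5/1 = 504089/30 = 16802.97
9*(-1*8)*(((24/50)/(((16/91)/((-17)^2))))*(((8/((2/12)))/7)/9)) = -1082016/25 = -43280.64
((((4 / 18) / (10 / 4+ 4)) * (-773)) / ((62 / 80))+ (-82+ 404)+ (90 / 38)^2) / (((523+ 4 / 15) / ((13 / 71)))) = 1921529645 / 18709527867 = 0.10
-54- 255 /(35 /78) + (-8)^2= -3908 /7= -558.29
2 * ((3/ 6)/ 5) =1/ 5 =0.20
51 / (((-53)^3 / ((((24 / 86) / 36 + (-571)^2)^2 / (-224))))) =1074025924291775 / 6606565752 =162569.47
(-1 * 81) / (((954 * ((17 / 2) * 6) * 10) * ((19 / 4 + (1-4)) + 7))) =-3 / 157675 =-0.00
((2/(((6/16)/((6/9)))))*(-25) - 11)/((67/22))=-19778/603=-32.80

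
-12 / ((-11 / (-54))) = -648 / 11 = -58.91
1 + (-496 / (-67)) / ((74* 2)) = 2603 / 2479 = 1.05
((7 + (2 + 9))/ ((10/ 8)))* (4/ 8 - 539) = -38772/ 5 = -7754.40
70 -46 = 24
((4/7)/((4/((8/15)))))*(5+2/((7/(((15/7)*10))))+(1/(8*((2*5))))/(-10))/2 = 145317/343000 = 0.42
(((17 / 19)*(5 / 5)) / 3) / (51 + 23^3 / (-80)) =-1360 / 460959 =-0.00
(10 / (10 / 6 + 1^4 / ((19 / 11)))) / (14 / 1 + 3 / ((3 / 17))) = 285 / 1984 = 0.14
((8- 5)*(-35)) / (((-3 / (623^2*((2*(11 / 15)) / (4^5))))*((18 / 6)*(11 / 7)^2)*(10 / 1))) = 133128247 / 506880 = 262.64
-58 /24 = -29 /12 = -2.42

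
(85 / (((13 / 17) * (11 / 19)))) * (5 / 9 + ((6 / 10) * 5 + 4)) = 1866940 / 1287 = 1450.61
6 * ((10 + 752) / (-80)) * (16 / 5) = -4572 / 25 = -182.88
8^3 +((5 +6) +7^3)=866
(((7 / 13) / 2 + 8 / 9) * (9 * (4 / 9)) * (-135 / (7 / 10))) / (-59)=15.14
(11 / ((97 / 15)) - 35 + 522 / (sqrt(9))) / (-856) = -1706 / 10379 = -0.16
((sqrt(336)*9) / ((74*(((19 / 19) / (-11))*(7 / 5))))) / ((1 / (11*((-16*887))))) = 154550880*sqrt(21) / 259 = 2734521.65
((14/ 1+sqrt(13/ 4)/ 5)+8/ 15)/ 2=sqrt(13)/ 20+109/ 15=7.45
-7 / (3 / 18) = -42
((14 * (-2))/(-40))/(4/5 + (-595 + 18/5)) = -7/5906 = -0.00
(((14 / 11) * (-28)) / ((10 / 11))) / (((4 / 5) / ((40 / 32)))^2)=-6125 / 64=-95.70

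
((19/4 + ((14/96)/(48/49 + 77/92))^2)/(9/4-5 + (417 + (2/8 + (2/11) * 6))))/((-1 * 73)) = -505241940335/3222595664965368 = -0.00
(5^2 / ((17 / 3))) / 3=25 / 17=1.47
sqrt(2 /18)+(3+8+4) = 46 /3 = 15.33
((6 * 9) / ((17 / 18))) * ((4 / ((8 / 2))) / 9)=108 / 17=6.35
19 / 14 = 1.36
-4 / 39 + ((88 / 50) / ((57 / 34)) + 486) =9020698 / 18525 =486.95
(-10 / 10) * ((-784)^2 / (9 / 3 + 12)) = -614656 / 15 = -40977.07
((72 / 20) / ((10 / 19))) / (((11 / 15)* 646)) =27 / 1870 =0.01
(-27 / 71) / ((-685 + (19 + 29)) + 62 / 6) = 81 / 133480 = 0.00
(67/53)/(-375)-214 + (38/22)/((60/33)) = -16937743/79500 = -213.05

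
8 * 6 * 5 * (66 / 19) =15840 / 19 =833.68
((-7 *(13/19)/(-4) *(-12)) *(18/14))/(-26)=27/38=0.71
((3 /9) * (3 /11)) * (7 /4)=7 /44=0.16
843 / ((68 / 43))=533.07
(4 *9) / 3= 12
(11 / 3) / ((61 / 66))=3.97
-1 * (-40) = 40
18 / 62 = 9 / 31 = 0.29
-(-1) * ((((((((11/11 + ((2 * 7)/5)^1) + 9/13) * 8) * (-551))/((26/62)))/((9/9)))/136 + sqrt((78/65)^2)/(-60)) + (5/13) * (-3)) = -50045143/143650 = -348.38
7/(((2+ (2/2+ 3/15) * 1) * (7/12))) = 15/4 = 3.75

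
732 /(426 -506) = -183 /20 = -9.15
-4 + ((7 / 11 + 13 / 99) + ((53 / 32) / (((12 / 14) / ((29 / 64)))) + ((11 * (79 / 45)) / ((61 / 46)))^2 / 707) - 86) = -21135846857804419 / 240025147084800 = -88.06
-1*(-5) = 5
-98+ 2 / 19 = -1860 / 19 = -97.89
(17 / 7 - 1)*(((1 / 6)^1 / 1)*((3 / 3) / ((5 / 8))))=8 / 21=0.38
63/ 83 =0.76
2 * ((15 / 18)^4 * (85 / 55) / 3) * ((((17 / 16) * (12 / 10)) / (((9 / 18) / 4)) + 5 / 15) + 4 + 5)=622625 / 64152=9.71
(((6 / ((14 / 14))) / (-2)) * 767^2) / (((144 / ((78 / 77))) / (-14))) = 7647757 / 44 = 173812.66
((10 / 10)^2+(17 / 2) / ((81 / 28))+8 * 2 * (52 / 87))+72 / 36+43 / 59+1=2387965 / 138591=17.23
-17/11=-1.55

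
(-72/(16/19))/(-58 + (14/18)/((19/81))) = 3249/2078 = 1.56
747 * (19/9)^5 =205516217/6561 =31323.92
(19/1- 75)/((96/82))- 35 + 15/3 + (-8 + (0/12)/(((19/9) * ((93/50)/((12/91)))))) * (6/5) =-2623/30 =-87.43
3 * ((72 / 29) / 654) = 0.01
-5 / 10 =-1 / 2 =-0.50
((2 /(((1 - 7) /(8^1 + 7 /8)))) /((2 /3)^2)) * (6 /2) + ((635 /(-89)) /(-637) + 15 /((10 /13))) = -830075 /1814176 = -0.46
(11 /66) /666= 1 /3996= 0.00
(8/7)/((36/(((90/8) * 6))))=15/7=2.14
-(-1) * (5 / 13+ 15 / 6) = 75 / 26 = 2.88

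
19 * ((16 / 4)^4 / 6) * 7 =17024 / 3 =5674.67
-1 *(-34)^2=-1156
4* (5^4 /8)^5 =11641532182.69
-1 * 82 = -82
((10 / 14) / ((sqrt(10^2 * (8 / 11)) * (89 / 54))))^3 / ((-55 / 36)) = -177147 * sqrt(22) / 9672174680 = -0.00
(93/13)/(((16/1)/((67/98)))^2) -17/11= -538763657/351583232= -1.53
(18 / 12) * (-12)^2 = 216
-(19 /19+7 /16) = -23 /16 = -1.44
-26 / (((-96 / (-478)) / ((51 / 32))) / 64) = -52819 / 4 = -13204.75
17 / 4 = 4.25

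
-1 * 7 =-7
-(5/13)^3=-0.06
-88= -88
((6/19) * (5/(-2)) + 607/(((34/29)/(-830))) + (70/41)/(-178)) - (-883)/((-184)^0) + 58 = -505371794888/1178627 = -428780.09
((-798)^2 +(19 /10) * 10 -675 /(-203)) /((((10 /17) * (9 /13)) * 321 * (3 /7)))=14284969712 /1256715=11366.91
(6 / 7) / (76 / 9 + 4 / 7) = 27 / 284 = 0.10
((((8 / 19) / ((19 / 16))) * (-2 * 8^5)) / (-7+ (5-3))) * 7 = 58720256 / 1805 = 32532.00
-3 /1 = -3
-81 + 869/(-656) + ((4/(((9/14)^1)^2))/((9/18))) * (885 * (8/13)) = 10460.35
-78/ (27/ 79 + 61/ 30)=-32.84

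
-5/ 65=-0.08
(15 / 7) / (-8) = -15 / 56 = -0.27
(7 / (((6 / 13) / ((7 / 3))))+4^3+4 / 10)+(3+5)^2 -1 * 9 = 13931 / 90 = 154.79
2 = 2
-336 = -336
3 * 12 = 36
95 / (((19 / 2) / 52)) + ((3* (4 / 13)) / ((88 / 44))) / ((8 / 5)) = 27055 / 52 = 520.29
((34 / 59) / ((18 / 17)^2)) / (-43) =-4913 / 410994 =-0.01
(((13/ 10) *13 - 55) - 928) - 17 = -9831/ 10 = -983.10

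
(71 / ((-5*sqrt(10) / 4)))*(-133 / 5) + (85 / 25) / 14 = 17 / 70 + 18886*sqrt(10) / 125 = 478.03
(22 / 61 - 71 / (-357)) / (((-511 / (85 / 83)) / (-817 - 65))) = 365550 / 369599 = 0.99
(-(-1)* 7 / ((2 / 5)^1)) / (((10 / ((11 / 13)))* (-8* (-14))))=11 / 832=0.01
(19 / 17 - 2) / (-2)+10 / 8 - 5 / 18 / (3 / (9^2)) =-5.81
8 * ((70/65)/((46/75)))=4200/299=14.05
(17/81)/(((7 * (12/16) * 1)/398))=27064/1701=15.91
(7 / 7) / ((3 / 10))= 10 / 3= 3.33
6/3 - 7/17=27/17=1.59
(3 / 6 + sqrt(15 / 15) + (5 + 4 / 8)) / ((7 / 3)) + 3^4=84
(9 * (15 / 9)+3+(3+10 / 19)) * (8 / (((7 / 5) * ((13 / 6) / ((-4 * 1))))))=-392640 / 1729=-227.09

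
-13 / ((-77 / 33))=39 / 7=5.57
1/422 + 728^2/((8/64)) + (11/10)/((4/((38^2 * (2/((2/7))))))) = 4475997546/1055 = 4242651.70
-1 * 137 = -137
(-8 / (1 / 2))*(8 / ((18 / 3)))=-64 / 3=-21.33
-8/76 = -2/19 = -0.11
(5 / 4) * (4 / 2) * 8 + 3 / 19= 383 / 19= 20.16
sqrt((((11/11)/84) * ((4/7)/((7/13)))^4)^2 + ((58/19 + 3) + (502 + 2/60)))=sqrt(268813963814543417028970)/23001555990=22.54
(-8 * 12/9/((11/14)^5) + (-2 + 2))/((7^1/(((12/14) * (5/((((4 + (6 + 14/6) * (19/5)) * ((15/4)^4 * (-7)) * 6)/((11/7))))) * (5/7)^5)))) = 0.00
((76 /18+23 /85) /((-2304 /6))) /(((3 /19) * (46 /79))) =-5158937 /40538880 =-0.13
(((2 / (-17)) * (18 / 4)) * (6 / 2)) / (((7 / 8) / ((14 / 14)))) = -216 / 119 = -1.82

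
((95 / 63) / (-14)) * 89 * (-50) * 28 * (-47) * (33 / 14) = -1486814.63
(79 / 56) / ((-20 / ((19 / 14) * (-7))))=1501 / 2240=0.67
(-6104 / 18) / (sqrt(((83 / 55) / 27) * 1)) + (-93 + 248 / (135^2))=-3052 * sqrt(13695) / 249 -1694677 / 18225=-1527.37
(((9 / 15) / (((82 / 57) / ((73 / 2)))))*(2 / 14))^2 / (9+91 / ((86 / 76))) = 6700487427 / 126683522000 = 0.05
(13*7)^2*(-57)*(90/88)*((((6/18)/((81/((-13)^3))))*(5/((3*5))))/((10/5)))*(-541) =-935047583015/2376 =-393538545.04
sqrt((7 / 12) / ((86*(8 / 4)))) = sqrt(903) / 516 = 0.06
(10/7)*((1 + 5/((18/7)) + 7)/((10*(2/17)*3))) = 4.03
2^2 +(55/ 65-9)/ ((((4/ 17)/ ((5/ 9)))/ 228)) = -171034/ 39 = -4385.49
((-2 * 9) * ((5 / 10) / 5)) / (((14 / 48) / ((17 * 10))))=-7344 / 7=-1049.14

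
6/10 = 3/5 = 0.60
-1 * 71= -71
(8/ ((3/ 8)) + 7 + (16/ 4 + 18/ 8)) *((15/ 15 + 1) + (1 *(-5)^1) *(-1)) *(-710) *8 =-4125100/ 3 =-1375033.33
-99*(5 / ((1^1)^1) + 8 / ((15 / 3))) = -3267 / 5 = -653.40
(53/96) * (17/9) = 1.04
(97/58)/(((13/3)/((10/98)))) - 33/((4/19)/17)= -196900797/73892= -2664.71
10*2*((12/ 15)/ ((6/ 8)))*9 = 192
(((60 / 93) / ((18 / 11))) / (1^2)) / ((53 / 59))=0.44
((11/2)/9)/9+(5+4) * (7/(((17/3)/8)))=245131/2754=89.01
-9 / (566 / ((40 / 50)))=-18 / 1415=-0.01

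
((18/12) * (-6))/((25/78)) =-28.08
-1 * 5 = -5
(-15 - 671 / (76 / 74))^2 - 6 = 644998945 / 1444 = 446675.17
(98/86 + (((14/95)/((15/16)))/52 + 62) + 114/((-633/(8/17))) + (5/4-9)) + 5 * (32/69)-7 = 50.63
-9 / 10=-0.90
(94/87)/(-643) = -94/55941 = -0.00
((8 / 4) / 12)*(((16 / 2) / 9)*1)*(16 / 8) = 0.30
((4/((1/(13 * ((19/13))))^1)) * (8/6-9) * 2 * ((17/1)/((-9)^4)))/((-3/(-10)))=-594320/59049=-10.06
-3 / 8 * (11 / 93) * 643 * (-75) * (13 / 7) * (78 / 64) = 268950825 / 55552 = 4841.42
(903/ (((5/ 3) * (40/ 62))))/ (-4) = -83979/ 400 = -209.95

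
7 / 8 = 0.88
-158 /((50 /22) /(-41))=71258 /25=2850.32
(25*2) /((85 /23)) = 13.53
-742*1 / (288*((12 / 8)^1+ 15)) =-371 / 2376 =-0.16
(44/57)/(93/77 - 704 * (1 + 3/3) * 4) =-3388/24713547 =-0.00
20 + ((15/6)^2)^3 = 16905/64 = 264.14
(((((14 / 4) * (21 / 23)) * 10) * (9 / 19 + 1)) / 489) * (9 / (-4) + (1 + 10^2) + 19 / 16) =2742285 / 284924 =9.62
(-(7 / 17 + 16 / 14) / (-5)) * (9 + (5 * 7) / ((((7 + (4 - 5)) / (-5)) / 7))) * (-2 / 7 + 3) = -823213 / 4998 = -164.71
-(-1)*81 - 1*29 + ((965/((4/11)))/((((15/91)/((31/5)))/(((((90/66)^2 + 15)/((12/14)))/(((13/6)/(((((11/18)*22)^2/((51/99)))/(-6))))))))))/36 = -4292106415/2916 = -1471915.78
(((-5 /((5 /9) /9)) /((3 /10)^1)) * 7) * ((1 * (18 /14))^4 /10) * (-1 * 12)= 2125764 /343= 6197.56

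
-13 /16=-0.81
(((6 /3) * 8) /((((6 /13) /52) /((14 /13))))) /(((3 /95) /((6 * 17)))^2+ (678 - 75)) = 60761209600 /18873116103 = 3.22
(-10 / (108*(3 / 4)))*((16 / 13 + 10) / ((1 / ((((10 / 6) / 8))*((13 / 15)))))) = -365 / 1458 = -0.25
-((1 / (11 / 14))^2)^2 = -38416 / 14641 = -2.62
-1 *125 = -125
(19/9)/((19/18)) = 2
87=87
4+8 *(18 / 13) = 196 / 13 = 15.08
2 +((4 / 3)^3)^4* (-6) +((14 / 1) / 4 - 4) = -187.92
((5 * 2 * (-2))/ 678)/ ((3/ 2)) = -20/ 1017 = -0.02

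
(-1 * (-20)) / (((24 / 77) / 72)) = 4620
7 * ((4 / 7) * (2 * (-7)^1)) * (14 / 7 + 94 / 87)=-15008 / 87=-172.51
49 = 49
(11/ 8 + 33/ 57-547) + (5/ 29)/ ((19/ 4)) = -2402403/ 4408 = -545.01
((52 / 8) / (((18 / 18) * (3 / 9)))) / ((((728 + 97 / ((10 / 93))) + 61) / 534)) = 6.16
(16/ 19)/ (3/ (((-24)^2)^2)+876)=1769472/ 1840693267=0.00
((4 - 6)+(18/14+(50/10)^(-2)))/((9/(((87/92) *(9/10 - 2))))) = 18821/241500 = 0.08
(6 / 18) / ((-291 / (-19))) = 19 / 873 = 0.02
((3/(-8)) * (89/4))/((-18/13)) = 1157/192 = 6.03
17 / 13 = 1.31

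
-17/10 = -1.70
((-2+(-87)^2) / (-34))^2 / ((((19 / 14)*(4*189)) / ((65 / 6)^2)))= 241921341025 / 42698016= 5665.87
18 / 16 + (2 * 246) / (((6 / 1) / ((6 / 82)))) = 57 / 8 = 7.12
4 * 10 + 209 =249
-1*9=-9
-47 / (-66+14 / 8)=188 / 257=0.73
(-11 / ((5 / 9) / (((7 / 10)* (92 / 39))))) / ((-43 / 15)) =31878 / 2795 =11.41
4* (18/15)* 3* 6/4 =21.60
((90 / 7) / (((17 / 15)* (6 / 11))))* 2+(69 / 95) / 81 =12699487 / 305235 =41.61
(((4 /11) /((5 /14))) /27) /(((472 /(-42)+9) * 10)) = -196 /116325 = -0.00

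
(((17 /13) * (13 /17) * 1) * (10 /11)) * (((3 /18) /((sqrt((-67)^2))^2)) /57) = 5 /8443809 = 0.00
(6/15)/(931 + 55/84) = 168/391295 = 0.00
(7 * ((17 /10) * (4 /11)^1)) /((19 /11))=238 /95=2.51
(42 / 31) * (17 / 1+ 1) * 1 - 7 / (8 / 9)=4095 / 248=16.51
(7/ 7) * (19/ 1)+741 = 760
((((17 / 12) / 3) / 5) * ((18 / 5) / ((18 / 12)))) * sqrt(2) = 17 * sqrt(2) / 75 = 0.32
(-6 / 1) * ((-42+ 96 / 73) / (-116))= -4455 / 2117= -2.10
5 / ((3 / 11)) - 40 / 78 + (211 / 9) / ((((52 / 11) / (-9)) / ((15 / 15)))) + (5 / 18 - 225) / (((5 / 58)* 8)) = -330091 / 936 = -352.66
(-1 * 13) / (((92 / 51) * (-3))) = 221 / 92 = 2.40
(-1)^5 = -1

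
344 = 344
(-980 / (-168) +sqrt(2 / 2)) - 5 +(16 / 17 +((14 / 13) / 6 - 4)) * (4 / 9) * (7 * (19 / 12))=-442157 / 35802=-12.35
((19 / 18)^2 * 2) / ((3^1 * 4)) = 0.19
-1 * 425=-425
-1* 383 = -383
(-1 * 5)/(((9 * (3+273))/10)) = -25/1242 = -0.02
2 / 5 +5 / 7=39 / 35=1.11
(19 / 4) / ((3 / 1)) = 19 / 12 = 1.58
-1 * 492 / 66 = -82 / 11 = -7.45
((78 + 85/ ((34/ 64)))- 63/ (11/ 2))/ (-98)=-2.31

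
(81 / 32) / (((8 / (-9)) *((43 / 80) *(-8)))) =3645 / 5504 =0.66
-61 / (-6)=61 / 6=10.17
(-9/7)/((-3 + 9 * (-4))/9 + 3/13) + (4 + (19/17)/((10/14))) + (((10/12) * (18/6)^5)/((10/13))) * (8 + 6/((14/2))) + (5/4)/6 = 19075871/8160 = 2337.73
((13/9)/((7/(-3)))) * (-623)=1157/3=385.67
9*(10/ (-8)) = -45/ 4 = -11.25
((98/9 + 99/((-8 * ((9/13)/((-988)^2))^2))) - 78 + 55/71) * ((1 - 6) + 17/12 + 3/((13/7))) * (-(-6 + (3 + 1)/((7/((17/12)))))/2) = 526066205086393390051/4186728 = 125650915246080.80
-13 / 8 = -1.62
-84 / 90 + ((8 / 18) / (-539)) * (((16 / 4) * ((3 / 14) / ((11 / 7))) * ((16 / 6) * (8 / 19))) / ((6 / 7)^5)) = -23491034 / 25139565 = -0.93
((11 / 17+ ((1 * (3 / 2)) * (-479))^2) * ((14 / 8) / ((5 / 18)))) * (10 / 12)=737194857 / 272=2710275.21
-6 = -6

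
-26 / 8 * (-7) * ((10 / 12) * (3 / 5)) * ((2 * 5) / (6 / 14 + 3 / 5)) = 15925 / 144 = 110.59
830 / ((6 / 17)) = 7055 / 3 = 2351.67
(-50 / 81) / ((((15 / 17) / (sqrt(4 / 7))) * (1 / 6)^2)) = -19.04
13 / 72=0.18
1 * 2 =2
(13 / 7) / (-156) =-1 / 84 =-0.01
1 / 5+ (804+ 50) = 4271 / 5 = 854.20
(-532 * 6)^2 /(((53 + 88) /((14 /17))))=47548032 /799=59509.43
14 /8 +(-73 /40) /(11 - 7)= 207 /160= 1.29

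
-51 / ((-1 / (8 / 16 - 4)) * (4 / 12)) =-1071 / 2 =-535.50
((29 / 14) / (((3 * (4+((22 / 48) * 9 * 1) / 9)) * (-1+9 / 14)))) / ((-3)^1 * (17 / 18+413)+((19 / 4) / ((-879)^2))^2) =2215967914438272 / 6345890558768892425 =0.00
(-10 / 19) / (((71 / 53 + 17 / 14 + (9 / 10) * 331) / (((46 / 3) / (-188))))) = 213325 / 1493119218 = 0.00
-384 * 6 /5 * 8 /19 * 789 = -14542848 /95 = -153082.61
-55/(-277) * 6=330/277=1.19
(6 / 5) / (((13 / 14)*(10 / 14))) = 588 / 325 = 1.81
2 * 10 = 20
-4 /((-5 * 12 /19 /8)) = 152 /15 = 10.13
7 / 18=0.39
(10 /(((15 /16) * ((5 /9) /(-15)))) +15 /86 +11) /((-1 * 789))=23807 /67854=0.35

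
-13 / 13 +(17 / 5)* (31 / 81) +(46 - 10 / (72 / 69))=59483 / 1620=36.72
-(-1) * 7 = 7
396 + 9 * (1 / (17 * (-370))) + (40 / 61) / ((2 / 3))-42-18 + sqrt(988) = 2 * sqrt(247) + 129296691 / 383690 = 368.41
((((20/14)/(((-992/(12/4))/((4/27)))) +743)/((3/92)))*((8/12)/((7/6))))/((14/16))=4271972896/287091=14880.20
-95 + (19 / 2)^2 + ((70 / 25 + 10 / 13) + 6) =4.82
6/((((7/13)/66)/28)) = 20592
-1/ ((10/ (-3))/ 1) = 3/ 10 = 0.30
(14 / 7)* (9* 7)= 126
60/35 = 12/7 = 1.71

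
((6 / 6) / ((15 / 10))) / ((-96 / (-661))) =661 / 144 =4.59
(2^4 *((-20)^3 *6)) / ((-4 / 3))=576000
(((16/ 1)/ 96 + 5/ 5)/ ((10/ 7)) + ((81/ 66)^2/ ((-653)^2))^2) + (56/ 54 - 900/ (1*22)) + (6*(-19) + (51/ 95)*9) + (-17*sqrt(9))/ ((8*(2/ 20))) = -23158638316585915385851/ 109252357670519925840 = -211.97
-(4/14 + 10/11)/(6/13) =-598/231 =-2.59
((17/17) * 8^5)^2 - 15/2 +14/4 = 1073741820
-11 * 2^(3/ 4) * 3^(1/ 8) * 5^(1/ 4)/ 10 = -3.17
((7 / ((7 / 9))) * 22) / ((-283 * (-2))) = 99 / 283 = 0.35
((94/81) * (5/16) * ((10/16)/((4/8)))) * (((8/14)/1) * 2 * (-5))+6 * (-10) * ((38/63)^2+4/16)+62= 358487/15876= 22.58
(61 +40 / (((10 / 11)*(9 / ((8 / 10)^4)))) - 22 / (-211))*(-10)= -149799658 / 237375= -631.07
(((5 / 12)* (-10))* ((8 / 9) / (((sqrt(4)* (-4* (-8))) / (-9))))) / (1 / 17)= 425 / 48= 8.85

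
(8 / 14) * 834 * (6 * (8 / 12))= 13344 / 7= 1906.29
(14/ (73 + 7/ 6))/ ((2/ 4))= 168/ 445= 0.38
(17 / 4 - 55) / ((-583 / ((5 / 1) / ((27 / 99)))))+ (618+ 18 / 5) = 1981763 / 3180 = 623.20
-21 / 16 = -1.31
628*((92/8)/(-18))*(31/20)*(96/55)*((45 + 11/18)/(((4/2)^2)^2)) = -91903561/29700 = -3094.40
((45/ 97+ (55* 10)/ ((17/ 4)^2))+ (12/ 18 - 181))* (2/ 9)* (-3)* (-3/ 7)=-25132076/ 588693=-42.69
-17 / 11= -1.55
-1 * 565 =-565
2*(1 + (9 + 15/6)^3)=12175/4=3043.75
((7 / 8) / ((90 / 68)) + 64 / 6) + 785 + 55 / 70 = 1004363 / 1260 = 797.11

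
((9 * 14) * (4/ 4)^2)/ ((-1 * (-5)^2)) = -5.04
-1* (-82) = 82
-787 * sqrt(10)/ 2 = -1244.36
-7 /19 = -0.37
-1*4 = -4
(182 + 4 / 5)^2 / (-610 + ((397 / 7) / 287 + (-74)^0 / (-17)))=-14265639794 / 260357375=-54.79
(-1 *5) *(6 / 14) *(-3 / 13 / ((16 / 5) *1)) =225 / 1456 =0.15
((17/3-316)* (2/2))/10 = -931/30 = -31.03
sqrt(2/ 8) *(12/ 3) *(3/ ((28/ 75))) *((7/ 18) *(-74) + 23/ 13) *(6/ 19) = -237000/ 1729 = -137.07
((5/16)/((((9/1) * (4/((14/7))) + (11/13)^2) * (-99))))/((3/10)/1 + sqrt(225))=-4225/383279688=-0.00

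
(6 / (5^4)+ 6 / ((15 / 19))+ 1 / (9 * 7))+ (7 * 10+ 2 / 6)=3069628 / 39375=77.96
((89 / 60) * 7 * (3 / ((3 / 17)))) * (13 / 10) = 137683 / 600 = 229.47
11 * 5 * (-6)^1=-330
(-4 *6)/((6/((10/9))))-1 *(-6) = 14/9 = 1.56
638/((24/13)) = 4147/12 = 345.58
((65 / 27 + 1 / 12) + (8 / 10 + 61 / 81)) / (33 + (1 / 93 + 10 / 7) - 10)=1421567 / 8591400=0.17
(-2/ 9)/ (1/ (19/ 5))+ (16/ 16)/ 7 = -221/ 315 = -0.70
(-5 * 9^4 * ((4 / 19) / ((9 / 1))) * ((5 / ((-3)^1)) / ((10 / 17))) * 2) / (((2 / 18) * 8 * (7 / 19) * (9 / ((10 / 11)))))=1341.23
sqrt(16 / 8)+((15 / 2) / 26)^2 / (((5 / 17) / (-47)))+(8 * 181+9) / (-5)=-4119503 / 13520+sqrt(2)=-303.28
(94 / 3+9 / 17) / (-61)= -1625 / 3111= -0.52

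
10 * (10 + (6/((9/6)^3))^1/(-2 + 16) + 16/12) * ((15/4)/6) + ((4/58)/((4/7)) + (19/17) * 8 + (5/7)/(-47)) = 117765220/1459773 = 80.67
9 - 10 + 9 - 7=1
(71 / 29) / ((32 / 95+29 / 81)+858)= 546345 / 191622053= 0.00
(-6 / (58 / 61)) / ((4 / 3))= -4.73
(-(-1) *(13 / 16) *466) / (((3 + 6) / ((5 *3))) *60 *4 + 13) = 2.41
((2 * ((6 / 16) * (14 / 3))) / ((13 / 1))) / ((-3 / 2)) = -7 / 39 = -0.18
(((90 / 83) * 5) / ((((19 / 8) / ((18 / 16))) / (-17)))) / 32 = -34425 / 25232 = -1.36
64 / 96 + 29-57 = -82 / 3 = -27.33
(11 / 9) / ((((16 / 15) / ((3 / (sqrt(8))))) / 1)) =55 * sqrt(2) / 64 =1.22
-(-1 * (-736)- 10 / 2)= -731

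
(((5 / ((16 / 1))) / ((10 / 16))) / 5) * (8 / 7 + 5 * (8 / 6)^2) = 316 / 315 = 1.00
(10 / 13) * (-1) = -10 / 13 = -0.77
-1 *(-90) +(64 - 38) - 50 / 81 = 9346 / 81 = 115.38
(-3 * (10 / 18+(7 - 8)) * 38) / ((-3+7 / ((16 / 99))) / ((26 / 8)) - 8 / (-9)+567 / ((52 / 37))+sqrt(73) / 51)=0.12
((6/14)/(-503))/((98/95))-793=-273631279/345058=-793.00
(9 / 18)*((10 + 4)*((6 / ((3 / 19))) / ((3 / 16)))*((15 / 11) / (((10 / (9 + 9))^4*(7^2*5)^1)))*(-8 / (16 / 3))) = -5983632 / 48125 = -124.34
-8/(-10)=4/5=0.80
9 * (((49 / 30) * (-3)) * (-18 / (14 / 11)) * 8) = 24948 / 5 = 4989.60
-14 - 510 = -524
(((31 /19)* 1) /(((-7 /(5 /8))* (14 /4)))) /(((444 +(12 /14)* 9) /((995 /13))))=-4975 /705432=-0.01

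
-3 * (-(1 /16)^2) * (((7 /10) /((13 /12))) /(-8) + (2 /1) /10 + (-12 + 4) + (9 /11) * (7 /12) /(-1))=-2241 /22880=-0.10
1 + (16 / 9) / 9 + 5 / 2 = 599 / 162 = 3.70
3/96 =1/32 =0.03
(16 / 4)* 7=28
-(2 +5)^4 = -2401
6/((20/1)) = 3/10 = 0.30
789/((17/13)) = 10257/17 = 603.35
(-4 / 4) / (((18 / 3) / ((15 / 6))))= -5 / 12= -0.42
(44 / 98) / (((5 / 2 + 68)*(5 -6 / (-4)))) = 88 / 89817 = 0.00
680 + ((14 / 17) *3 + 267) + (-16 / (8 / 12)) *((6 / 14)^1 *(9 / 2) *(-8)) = 157051 / 119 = 1319.76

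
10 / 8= 5 / 4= 1.25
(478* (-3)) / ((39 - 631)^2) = -717 / 175232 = -0.00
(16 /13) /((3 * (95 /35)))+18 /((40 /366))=1221547 /7410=164.85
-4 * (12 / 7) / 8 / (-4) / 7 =0.03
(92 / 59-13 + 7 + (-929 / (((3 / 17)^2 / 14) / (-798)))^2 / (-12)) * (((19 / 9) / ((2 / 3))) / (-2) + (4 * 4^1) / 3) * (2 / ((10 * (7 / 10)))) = -36861965397073973075 / 3717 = -9917128167090119.20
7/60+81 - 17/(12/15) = 59.87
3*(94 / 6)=47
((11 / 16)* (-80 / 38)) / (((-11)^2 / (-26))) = 65 / 209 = 0.31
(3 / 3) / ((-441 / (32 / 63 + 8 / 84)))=-38 / 27783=-0.00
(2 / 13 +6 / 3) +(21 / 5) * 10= 574 / 13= 44.15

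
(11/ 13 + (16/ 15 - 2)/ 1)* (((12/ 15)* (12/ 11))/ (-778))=0.00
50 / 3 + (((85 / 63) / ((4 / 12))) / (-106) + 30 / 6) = 48145 / 2226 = 21.63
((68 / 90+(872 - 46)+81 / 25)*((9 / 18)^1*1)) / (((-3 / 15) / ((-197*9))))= 36789553 / 10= 3678955.30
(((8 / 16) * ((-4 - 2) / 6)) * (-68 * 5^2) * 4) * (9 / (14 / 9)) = 137700 / 7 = 19671.43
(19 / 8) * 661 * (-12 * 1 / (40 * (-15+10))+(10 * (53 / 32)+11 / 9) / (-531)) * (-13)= -540.97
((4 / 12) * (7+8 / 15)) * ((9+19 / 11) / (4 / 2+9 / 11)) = 9.56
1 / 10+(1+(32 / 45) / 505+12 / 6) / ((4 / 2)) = 36376 / 22725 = 1.60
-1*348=-348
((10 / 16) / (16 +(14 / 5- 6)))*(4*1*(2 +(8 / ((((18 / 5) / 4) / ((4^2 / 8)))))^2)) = 322025 / 5184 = 62.12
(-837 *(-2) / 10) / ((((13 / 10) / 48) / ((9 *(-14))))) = -10124352 / 13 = -778796.31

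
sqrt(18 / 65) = 3 * sqrt(130) / 65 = 0.53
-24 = -24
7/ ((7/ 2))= 2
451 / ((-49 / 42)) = -2706 / 7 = -386.57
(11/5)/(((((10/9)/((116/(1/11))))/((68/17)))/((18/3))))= 1515888/25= 60635.52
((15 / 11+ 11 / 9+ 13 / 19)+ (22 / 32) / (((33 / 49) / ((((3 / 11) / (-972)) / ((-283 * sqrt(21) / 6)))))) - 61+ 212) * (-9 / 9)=-290182 / 1881 - 7 * sqrt(21) / 24206688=-154.27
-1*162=-162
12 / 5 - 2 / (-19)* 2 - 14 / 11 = 1.34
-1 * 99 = -99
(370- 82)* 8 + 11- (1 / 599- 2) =1387882 / 599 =2317.00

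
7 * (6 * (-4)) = -168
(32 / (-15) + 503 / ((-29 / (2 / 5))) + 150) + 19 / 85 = 141.15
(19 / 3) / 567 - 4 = -6785 / 1701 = -3.99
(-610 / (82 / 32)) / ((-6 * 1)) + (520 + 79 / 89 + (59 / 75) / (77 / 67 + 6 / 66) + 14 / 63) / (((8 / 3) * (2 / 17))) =6814723102867 / 4002223200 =1702.73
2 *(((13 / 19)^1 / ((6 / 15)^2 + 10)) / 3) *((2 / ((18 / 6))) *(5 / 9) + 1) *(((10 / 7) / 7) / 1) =0.01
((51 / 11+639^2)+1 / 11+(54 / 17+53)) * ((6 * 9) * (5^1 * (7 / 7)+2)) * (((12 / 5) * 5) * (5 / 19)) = 1732012994880 / 3553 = 487479030.36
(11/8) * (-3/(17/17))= -4.12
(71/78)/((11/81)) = 1917/286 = 6.70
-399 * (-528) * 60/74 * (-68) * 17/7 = -1043729280/37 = -28208899.46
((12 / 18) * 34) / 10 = 34 / 15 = 2.27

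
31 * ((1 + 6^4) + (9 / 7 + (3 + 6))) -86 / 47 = 13332405 / 329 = 40524.03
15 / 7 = 2.14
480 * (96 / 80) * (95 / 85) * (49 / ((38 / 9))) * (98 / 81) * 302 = 46406528 / 17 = 2729795.76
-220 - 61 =-281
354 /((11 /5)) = 1770 /11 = 160.91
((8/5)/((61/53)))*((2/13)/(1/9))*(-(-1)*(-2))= -15264/3965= -3.85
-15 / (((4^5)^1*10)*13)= -3 / 26624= -0.00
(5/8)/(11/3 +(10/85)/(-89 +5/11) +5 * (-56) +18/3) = -124185/53714416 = -0.00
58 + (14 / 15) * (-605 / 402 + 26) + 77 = 475954 / 3015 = 157.86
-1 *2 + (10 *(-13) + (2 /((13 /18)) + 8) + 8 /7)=-10928 /91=-120.09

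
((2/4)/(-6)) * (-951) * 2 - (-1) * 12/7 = 2243/14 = 160.21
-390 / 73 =-5.34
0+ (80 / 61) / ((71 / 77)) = 6160 / 4331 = 1.42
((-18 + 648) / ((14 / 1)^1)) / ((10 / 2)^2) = 1.80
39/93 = 13/31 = 0.42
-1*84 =-84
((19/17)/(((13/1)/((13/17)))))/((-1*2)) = -19/578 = -0.03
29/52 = 0.56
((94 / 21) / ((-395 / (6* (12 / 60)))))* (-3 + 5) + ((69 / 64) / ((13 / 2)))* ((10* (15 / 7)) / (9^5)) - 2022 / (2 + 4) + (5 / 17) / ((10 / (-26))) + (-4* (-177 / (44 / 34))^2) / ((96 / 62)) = -16862398525876793 / 346509209475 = -48663.64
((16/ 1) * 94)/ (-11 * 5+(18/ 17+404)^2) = 434656/ 47401101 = 0.01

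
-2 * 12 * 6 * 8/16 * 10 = -720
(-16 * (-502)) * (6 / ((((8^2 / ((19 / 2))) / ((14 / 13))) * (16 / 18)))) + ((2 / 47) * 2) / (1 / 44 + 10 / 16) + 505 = 2555430227 / 278616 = 9171.87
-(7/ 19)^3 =-343/ 6859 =-0.05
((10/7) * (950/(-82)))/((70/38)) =-18050/2009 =-8.98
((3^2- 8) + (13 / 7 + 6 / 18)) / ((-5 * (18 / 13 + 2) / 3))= -871 / 1540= -0.57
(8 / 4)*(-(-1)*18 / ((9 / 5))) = 20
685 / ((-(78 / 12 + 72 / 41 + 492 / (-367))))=-4122878 / 41623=-99.05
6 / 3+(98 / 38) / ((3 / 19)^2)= 949 / 9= 105.44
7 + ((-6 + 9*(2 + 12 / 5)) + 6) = 233 / 5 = 46.60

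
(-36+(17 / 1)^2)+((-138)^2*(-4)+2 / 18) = -683306 / 9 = -75922.89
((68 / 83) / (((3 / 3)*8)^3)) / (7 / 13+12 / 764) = 42211 / 14618624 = 0.00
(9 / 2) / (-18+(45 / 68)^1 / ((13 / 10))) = -221 / 859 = -0.26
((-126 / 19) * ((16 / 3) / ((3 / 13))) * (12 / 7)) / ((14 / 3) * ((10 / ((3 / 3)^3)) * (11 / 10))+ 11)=-14976 / 3553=-4.22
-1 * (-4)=4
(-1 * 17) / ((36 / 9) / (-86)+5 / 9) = -6579 / 197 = -33.40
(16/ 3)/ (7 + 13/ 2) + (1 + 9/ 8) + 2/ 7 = 12727/ 4536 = 2.81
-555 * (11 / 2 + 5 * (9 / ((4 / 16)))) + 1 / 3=-617713 / 6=-102952.17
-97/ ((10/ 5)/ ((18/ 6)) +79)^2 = -873/ 57121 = -0.02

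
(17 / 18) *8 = 68 / 9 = 7.56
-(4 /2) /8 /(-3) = 1 /12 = 0.08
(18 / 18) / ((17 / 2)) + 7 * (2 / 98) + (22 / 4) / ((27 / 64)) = 42725 / 3213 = 13.30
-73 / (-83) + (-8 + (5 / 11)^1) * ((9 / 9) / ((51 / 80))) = -10.96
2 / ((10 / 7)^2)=49 / 50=0.98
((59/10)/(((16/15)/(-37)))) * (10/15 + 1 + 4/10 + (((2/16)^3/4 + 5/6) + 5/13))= -2863962837/4259840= -672.32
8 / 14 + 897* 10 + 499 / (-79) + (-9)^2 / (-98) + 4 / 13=902164187 / 100646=8963.74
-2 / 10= -1 / 5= -0.20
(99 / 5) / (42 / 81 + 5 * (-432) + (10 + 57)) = -2673 / 282485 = -0.01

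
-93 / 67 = -1.39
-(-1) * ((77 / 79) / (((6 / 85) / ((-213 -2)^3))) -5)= -65046666745 / 474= -137229254.74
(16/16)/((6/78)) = 13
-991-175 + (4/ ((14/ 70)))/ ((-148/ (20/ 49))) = -2114058/ 1813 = -1166.06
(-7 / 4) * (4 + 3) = -49 / 4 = -12.25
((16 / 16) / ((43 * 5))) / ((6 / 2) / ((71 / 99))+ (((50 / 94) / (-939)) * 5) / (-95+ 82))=40734759 / 36637373420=0.00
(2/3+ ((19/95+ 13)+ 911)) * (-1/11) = -13873/165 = -84.08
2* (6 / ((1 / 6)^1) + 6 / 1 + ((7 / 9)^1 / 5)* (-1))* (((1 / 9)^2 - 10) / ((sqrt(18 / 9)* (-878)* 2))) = 0.34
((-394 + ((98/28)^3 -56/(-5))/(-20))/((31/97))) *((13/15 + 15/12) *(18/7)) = -11728784391/1736000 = -6756.21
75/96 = 25/32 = 0.78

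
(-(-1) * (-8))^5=-32768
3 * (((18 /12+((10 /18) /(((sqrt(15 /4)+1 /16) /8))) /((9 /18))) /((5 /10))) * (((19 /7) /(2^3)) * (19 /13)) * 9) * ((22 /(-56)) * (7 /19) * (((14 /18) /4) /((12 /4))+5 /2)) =-9262880 * sqrt(15) /785421-1350817369 /100533888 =-59.11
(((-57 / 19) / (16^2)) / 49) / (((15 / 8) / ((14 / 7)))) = -0.00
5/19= 0.26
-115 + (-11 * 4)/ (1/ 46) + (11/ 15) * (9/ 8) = -85527/ 40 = -2138.18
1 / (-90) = -0.01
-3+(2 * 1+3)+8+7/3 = 37/3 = 12.33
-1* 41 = -41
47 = 47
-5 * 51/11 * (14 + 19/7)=-29835/77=-387.47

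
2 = 2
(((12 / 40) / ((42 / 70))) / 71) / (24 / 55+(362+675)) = 0.00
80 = 80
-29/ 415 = -0.07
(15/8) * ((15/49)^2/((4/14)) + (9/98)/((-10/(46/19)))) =29889/52136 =0.57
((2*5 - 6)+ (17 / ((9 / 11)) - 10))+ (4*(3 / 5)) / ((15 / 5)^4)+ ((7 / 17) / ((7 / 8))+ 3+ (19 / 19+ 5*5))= 101618 / 2295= 44.28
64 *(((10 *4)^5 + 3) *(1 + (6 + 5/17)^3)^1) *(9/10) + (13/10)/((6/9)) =145091517799719543/98260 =1476608159980.86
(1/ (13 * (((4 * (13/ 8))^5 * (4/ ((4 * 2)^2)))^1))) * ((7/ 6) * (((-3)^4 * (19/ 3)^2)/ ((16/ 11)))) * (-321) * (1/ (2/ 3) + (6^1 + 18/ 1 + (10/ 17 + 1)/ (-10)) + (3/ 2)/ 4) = -936201903714/ 410278765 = -2281.87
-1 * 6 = -6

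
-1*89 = -89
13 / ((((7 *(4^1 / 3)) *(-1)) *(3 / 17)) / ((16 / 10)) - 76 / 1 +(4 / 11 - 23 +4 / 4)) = -4862 / 36901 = -0.13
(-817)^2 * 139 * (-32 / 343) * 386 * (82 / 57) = -4806634208.53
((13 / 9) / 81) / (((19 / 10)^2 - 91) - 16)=-0.00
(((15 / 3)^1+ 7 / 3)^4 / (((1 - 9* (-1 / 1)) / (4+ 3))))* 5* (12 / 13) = 3279584 / 351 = 9343.54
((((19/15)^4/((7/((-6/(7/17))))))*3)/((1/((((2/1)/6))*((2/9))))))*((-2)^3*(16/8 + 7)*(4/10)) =141789248/4134375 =34.30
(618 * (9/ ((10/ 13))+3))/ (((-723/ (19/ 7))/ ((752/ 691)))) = -30904944/ 832655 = -37.12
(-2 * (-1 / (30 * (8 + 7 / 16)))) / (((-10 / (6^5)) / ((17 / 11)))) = -13056 / 1375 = -9.50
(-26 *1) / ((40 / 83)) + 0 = -53.95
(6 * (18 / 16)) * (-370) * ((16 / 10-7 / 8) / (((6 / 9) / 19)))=-1651347 / 32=-51604.59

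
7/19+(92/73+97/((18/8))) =44.74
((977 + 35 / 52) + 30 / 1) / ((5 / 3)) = 157197 / 260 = 604.60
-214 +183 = -31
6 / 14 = 3 / 7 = 0.43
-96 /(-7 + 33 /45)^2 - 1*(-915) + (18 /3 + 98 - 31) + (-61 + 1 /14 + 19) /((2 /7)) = 7411685 /8836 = 838.81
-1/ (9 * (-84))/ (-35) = -1/ 26460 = -0.00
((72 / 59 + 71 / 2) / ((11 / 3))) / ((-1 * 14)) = -1857 / 2596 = -0.72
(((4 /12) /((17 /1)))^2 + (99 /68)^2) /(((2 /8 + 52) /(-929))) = -81961025 /2174436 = -37.69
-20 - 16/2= -28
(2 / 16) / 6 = 1 / 48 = 0.02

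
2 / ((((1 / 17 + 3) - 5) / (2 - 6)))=136 / 33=4.12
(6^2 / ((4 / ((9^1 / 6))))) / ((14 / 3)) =81 / 28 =2.89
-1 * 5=-5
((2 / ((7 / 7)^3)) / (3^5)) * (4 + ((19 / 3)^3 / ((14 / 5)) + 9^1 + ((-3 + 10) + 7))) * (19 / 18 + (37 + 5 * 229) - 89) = 876358193 / 826686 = 1060.09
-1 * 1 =-1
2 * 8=16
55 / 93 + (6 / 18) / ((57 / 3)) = 1076 / 1767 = 0.61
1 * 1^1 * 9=9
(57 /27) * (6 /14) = 19 /21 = 0.90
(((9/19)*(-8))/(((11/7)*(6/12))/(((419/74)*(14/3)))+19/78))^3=-2665.00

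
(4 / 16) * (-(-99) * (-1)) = -99 / 4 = -24.75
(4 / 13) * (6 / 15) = 8 / 65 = 0.12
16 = 16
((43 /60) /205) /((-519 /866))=-18619 /3191850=-0.01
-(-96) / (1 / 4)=384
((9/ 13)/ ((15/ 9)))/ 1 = 27/ 65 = 0.42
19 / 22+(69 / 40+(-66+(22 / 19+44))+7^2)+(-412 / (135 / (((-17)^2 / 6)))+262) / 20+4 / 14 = 871764211 / 23700600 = 36.78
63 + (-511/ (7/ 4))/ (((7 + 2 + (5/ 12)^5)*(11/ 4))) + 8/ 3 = 3987835043/ 74006229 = 53.89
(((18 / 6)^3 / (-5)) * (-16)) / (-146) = -0.59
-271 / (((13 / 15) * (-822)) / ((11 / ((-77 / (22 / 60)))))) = -2981 / 149604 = -0.02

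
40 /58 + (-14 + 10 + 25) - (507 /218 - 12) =198283 /6322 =31.36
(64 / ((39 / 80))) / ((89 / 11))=56320 / 3471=16.23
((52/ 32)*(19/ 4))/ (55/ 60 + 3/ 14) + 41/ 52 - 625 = -321041/ 520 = -617.39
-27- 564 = -591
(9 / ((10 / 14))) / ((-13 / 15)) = -14.54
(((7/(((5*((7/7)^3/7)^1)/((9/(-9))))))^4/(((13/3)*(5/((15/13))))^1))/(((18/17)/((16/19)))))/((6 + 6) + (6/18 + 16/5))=2352038808/93520375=25.15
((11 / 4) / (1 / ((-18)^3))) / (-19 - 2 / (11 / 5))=58806 / 73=805.56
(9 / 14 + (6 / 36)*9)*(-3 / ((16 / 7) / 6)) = -135 / 8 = -16.88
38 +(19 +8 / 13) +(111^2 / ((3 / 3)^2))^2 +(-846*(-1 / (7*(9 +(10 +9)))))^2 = 18953422202405 / 124852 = 151807117.25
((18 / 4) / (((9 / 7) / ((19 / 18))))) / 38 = 7 / 72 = 0.10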